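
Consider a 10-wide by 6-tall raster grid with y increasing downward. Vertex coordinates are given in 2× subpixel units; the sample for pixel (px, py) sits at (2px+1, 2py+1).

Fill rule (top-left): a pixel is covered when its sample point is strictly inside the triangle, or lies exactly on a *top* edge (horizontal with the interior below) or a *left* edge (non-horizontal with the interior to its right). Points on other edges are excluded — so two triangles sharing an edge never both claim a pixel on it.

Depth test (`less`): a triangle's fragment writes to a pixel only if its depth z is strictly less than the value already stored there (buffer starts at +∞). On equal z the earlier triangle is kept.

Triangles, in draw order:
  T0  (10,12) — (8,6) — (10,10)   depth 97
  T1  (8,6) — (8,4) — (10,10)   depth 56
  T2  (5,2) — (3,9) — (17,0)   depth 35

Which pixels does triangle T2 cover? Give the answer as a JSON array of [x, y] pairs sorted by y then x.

T0:
  2·area = 4
  edge (10, 12)→(8, 6): d=(-2,-6) top-left  bias=+0
  edge (8, 6)→(10, 10): d=(2,4) right/bottom  bias=-1
  edge (10, 10)→(10, 12): d=(0,2) right/bottom  bias=-1
    (3,1)@(7, 3): e=[0,-2,6] → ·  [on edge]
    (4,4)@(9, 9): e=[0,2,2] → #  [on edge]
    (5,4)@(11, 9): e=[12,-6,-2] → ·
    (4,5)@(9, 11): e=[-4,6,2] → ·
  covered (1 px):
    · · · · · · · · · ·
    · · · · · · · · · ·
    · · · · · · · · · ·
    · · · · · · · · · ·
    · · · · # · · · · ·
    · · · · · · · · · ·
T1:
  2·area = 4
  edge (8, 6)→(8, 4): d=(0,-2) top-left  bias=+0
  edge (8, 4)→(10, 10): d=(2,6) right/bottom  bias=-1
  edge (10, 10)→(8, 6): d=(-2,-4) top-left  bias=+0
    (3,0)@(7, 1): e=[-2,0,6] → ·  [on edge]
    (4,3)@(9, 7): e=[2,0,2] → ·  [on edge]
  covered (0 px):
    · · · · · · · · · ·
    · · · · · · · · · ·
    · · · · · · · · · ·
    · · · · · · · · · ·
    · · · · · · · · · ·
    · · · · · · · · · ·
T2:
  2·area = 80  (B↔C swapped to make it positive)
  edge (5, 2)→(17, 0): d=(12,-2) top-left  bias=+0
  edge (17, 0)→(3, 9): d=(-14,9) right/bottom  bias=-1
  edge (3, 9)→(5, 2): d=(2,-7) top-left  bias=+0
    (5,0)@(11, 1): e=[0,40,40] → #  [on edge]
    (6,0)@(13, 1): e=[4,22,54] → #
    (7,0)@(15, 1): e=[8,4,68] → #
    (8,0)@(17, 1): e=[12,-14,82] → ·
    (2,1)@(5, 3): e=[12,66,2] → #
    (3,1)@(7, 3): e=[16,48,16] → #
    (4,1)@(9, 3): e=[20,30,30] → #
    (6,1)@(13, 3): e=[28,-6,58] → ·
    (7,1)@(15, 3): e=[32,-24,72] → ·
    (2,2)@(5, 5): e=[36,38,6] → #
    (5,2)@(11, 5): e=[48,-16,48] → ·
    (2,3)@(5, 7): e=[60,10,10] → #
    (1,4)@(3, 9): e=[80,0,0] → ·  [on edge]
  covered (11 px):
    · · · · · # # # · ·
    · · # # # # · · · ·
    · · # # # · · · · ·
    · · # · · · · · · ·
    · · · · · · · · · ·
    · · · · · · · · · ·

Answer: [[5,0],[6,0],[7,0],[2,1],[3,1],[4,1],[5,1],[2,2],[3,2],[4,2],[2,3]]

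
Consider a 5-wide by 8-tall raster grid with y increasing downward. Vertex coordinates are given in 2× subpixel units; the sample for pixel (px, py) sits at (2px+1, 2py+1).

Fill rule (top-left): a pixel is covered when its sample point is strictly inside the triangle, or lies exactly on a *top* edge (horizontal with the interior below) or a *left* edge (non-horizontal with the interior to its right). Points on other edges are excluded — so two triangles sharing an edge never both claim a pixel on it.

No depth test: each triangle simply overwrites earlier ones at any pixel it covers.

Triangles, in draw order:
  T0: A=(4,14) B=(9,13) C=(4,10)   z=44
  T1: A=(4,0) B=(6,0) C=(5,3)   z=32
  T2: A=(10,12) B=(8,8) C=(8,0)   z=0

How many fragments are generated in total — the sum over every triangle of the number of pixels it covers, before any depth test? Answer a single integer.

T0:
  2·area = 20  (B↔C swapped to make it positive)
  edge (4, 14)→(4, 10): d=(0,-4) top-left  bias=+0
  edge (4, 10)→(9, 13): d=(5,3) right/bottom  bias=-1
  edge (9, 13)→(4, 14): d=(-5,1) right/bottom  bias=-1
    (2,5)@(5, 11): e=[4,2,14] → #
    (3,5)@(7, 11): e=[12,-4,12] → ·
    (2,6)@(5, 13): e=[4,12,4] → #
    (3,6)@(7, 13): e=[12,6,2] → #
    (4,6)@(9, 13): e=[20,0,0] → ·  [on edge]
    (2,7)@(5, 15): e=[4,22,-6] → ·
    (3,7)@(7, 15): e=[12,16,-8] → ·
  covered (3 px):
    · · · · ·
    · · · · ·
    · · · · ·
    · · · · ·
    · · · · ·
    · · # · ·
    · · # # ·
    · · · · ·
T1:
  2·area = 6
  edge (4, 0)→(6, 0): d=(2,0) top-left  bias=+0
  edge (6, 0)→(5, 3): d=(-1,3) right/bottom  bias=-1
  edge (5, 3)→(4, 0): d=(-1,-3) top-left  bias=+0
    (2,0)@(5, 1): e=[2,2,2] → #
    (3,0)@(7, 1): e=[2,-4,8] → ·
    (2,1)@(5, 3): e=[6,0,0] → ·  [on edge]
    (1,4)@(3, 9): e=[18,0,-12] → ·  [on edge]
    (3,4)@(7, 9): e=[18,-12,0] → ·  [on edge]
    (0,7)@(1, 15): e=[30,0,-24] → ·  [on edge]
    (4,7)@(9, 15): e=[30,-24,0] → ·  [on edge]
  covered (1 px):
    · · # · ·
    · · · · ·
    · · · · ·
    · · · · ·
    · · · · ·
    · · · · ·
    · · · · ·
    · · · · ·
T2:
  2·area = 16
  edge (10, 12)→(8, 8): d=(-2,-4) top-left  bias=+0
  edge (8, 8)→(8, 0): d=(0,-8) top-left  bias=+0
  edge (8, 0)→(10, 12): d=(2,12) right/bottom  bias=-1
    (4,3)@(9, 7): e=[6,8,2] → #
    (4,4)@(9, 9): e=[2,8,6] → #
    (4,5)@(9, 11): e=[-2,8,10] → ·
  covered (2 px):
    · · · · ·
    · · · · ·
    · · · · ·
    · · · · #
    · · · · #
    · · · · ·
    · · · · ·
    · · · · ·

Final: 6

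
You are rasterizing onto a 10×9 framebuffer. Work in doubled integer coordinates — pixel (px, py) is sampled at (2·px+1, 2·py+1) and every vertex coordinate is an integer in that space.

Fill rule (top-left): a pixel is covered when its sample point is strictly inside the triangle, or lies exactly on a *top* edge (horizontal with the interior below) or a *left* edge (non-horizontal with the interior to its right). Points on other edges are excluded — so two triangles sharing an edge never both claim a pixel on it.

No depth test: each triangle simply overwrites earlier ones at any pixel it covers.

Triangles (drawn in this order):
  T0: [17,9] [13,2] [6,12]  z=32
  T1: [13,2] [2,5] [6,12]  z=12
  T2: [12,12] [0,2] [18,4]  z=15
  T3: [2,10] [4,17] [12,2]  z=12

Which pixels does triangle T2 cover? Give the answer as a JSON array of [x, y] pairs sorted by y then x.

T0:
  2·area = 89  (B↔C swapped to make it positive)
  edge (17, 9)→(6, 12): d=(-11,3) right/bottom  bias=-1
  edge (6, 12)→(13, 2): d=(7,-10) top-left  bias=+0
  edge (13, 2)→(17, 9): d=(4,7) right/bottom  bias=-1
    (6,1)@(13, 3): e=[78,7,4] → █
    (7,1)@(15, 3): e=[72,27,-10] → ·
    (5,2)@(11, 5): e=[62,1,26] → █
    (7,2)@(15, 5): e=[50,41,-2] → ·
    (5,3)@(11, 7): e=[40,15,34] → █
    (7,3)@(15, 7): e=[28,55,6] → █
    (8,3)@(17, 7): e=[22,75,-8] → ·
    (4,4)@(9, 9): e=[24,9,56] → █
    (8,4)@(17, 9): e=[0,89,0] → ·  [on edge]
    (3,5)@(7, 11): e=[8,3,78] → █
    (5,5)@(11, 11): e=[-4,43,50] → ·
    (6,5)@(13, 11): e=[-10,63,36] → ·
  covered (12 px):
    · · · · · · · · · ·
    · · · · · · █ · · ·
    · · · · · █ █ · · ·
    · · · · · █ █ █ · ·
    · · · · █ █ █ █ · ·
    · · · █ █ · · · · ·
    · · · · · · · · · ·
    · · · · · · · · · ·
    · · · · · · · · · ·
T1:
  2·area = 89  (B↔C swapped to make it positive)
  edge (13, 2)→(6, 12): d=(-7,10) right/bottom  bias=-1
  edge (6, 12)→(2, 5): d=(-4,-7) top-left  bias=+0
  edge (2, 5)→(13, 2): d=(11,-3) top-left  bias=+0
    (5,1)@(11, 3): e=[13,71,5] → █
    (6,1)@(13, 3): e=[-7,85,11] → ·
    (1,2)@(3, 5): e=[79,7,3] → █
    (2,2)@(5, 5): e=[59,21,9] → █
    (3,2)@(7, 5): e=[39,35,15] → █
    (4,2)@(9, 5): e=[19,49,21] → █
    (5,2)@(11, 5): e=[-1,63,27] → ·
    (1,3)@(3, 7): e=[65,-1,25] → ·
    (2,3)@(5, 7): e=[45,13,31] → █
    (5,3)@(11, 7): e=[-15,55,49] → ·
    (2,4)@(5, 9): e=[31,5,53] → █
    (4,4)@(9, 9): e=[-9,33,65] → ·
  covered (10 px):
    · · · · · · · · · ·
    · · · · · █ · · · ·
    · █ █ █ █ · · · · ·
    · · █ █ █ · · · · ·
    · · █ █ · · · · · ·
    · · · · · · · · · ·
    · · · · · · · · · ·
    · · · · · · · · · ·
    · · · · · · · · · ·
T2:
  2·area = 156
  edge (12, 12)→(0, 2): d=(-12,-10) top-left  bias=+0
  edge (0, 2)→(18, 4): d=(18,2) right/bottom  bias=-1
  edge (18, 4)→(12, 12): d=(-6,8) right/bottom  bias=-1
    (1,1)@(3, 3): e=[18,12,126] → █
    (2,1)@(5, 3): e=[38,8,110] → █
    (3,1)@(7, 3): e=[58,4,94] → █
    (4,1)@(9, 3): e=[78,0,78] → ·  [on edge]
    (1,2)@(3, 5): e=[-6,48,114] → ·
    (2,2)@(5, 5): e=[14,44,98] → █
    (4,2)@(9, 5): e=[54,36,66] → █
    (5,2)@(11, 5): e=[74,32,50] → █
    (6,2)@(13, 5): e=[94,28,34] → █
    (7,2)@(15, 5): e=[114,24,18] → █
    (8,2)@(17, 5): e=[134,20,2] → █
    (9,2)@(19, 5): e=[154,16,-14] → ·
  covered (19 px):
    · · · · · · · · · ·
    · █ █ █ · · · · · ·
    · · █ █ █ █ █ █ █ ·
    · · · █ █ █ █ █ · ·
    · · · · █ █ █ · · ·
    · · · · · █ · · · ·
    · · · · · · · · · ·
    · · · · · · · · · ·
    · · · · · · · · · ·
T3:
  2·area = 86  (B↔C swapped to make it positive)
  edge (2, 10)→(12, 2): d=(10,-8) top-left  bias=+0
  edge (12, 2)→(4, 17): d=(-8,15) right/bottom  bias=-1
  edge (4, 17)→(2, 10): d=(-2,-7) top-left  bias=+0
    (5,1)@(11, 3): e=[2,7,77] → █
    (6,1)@(13, 3): e=[18,-23,91] → ·
    (4,2)@(9, 5): e=[6,21,59] → █
    (5,2)@(11, 5): e=[22,-9,73] → ·
    (3,3)@(7, 7): e=[10,35,41] → █
    (5,3)@(11, 7): e=[42,-25,69] → ·
    (2,4)@(5, 9): e=[14,49,23] → █
    (4,4)@(9, 9): e=[46,-11,51] → ·
    (1,5)@(3, 11): e=[18,63,5] → █
    (4,5)@(9, 11): e=[66,-27,47] → ·
    (1,6)@(3, 13): e=[38,47,1] → █
    (3,6)@(7, 13): e=[70,-13,29] → ·
  covered (12 px):
    · · · · · · · · · ·
    · · · · · █ · · · ·
    · · · · █ · · · · ·
    · · · █ █ · · · · ·
    · · █ █ · · · · · ·
    · █ █ █ · · · · · ·
    · █ █ · · · · · · ·
    · · █ · · · · · · ·
    · · · · · · · · · ·

Answer: [[1,1],[2,1],[3,1],[2,2],[3,2],[4,2],[5,2],[6,2],[7,2],[8,2],[3,3],[4,3],[5,3],[6,3],[7,3],[4,4],[5,4],[6,4],[5,5]]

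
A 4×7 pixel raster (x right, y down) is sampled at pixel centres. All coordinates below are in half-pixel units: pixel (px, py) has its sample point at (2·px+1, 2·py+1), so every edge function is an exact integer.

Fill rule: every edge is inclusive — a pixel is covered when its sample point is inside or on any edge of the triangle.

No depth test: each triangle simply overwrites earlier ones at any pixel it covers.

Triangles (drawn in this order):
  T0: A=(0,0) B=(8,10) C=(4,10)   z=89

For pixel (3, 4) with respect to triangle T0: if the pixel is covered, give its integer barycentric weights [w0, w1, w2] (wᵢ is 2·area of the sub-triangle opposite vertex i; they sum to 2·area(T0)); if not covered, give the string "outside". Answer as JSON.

T0:
  2·area = 40
  edge (0, 0)→(8, 10): d=(8,10) inclusive
  edge (8, 10)→(4, 10): d=(-4,0) inclusive
  edge (4, 10)→(0, 0): d=(-4,-10) inclusive
    (1,2)@(3, 5): e=[10,20,10] → X
    (2,2)@(5, 5): e=[-10,20,30] → .
    (1,3)@(3, 7): e=[26,12,2] → X
    (2,3)@(5, 7): e=[6,12,22] → X
    (3,3)@(7, 7): e=[-14,12,42] → .
    (1,4)@(3, 9): e=[42,4,-6] → .
    (2,4)@(5, 9): e=[22,4,14] → X
    (3,4)@(7, 9): e=[2,4,34] → X
    (2,5)@(5, 11): e=[38,-4,6] → .
    (3,5)@(7, 11): e=[18,-4,26] → .
  covered (5 px):
    . . . .
    . . . .
    . X . .
    . X X .
    . . X X
    . . . .
    . . . .

Answer: [4,34,2]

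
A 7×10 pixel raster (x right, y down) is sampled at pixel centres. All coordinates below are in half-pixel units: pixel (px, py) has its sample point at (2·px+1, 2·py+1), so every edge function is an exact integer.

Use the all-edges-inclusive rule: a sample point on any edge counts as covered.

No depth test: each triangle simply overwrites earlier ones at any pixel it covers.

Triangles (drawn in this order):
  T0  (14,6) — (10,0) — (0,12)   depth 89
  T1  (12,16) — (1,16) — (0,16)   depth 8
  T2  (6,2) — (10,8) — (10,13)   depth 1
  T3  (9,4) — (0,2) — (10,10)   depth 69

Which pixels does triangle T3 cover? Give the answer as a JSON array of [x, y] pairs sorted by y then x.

T0:
  2·area = 108  (B↔C swapped to make it positive)
  edge (14, 6)→(0, 12): d=(-14,6) inclusive
  edge (0, 12)→(10, 0): d=(10,-12) inclusive
  edge (10, 0)→(14, 6): d=(4,6) inclusive
    (4,1)@(9, 3): e=[72,18,18] → #
    (5,1)@(11, 3): e=[60,42,6] → #
    (6,1)@(13, 3): e=[48,66,-6] → ·
    (3,2)@(7, 5): e=[56,14,38] → #
    (6,2)@(13, 5): e=[20,86,2] → #
    (2,3)@(5, 7): e=[40,10,58] → #
    (6,3)@(13, 7): e=[-8,106,10] → ·
    (1,4)@(3, 9): e=[24,6,78] → #
    (3,4)@(7, 9): e=[0,54,54] → #  [on edge]
    (4,4)@(9, 9): e=[-12,78,42] → ·
    (5,4)@(11, 9): e=[-24,102,30] → ·
    (0,5)@(1, 11): e=[8,2,98] → #
  covered (14 px):
    · · · · · · ·
    · · · · # # ·
    · · · # # # #
    · · # # # # ·
    · # # # · · ·
    # · · · · · ·
    · · · · · · ·
    · · · · · · ·
    · · · · · · ·
    · · · · · · ·
T1:
  degenerate (2·area = 0) — covers nothing
T2:
  2·area = 20
  edge (6, 2)→(10, 8): d=(4,6) inclusive
  edge (10, 8)→(10, 13): d=(0,5) inclusive
  edge (10, 13)→(6, 2): d=(-4,-11) inclusive
    (4,3)@(9, 7): e=[2,5,13] → #
    (5,3)@(11, 7): e=[-10,-5,35] → ·
    (4,4)@(9, 9): e=[10,5,5] → #
    (5,4)@(11, 9): e=[-2,-5,27] → ·
    (4,5)@(9, 11): e=[18,5,-3] → ·
  covered (2 px):
    · · · · · · ·
    · · · · · · ·
    · · · · · · ·
    · · · · # · ·
    · · · · # · ·
    · · · · · · ·
    · · · · · · ·
    · · · · · · ·
    · · · · · · ·
    · · · · · · ·
T3:
  2·area = 52  (B↔C swapped to make it positive)
  edge (9, 4)→(10, 10): d=(1,6) inclusive
  edge (10, 10)→(0, 2): d=(-10,-8) inclusive
  edge (0, 2)→(9, 4): d=(9,2) inclusive
    (1,1)@(3, 3): e=[35,14,3] → #
    (2,1)@(5, 3): e=[23,30,-1] → ·
    (1,2)@(3, 5): e=[37,-6,21] → ·
    (2,2)@(5, 5): e=[25,10,17] → #
    (3,2)@(7, 5): e=[13,26,13] → #
    (4,2)@(9, 5): e=[1,42,9] → #
    (5,2)@(11, 5): e=[-11,58,5] → ·
    (2,3)@(5, 7): e=[27,-10,35] → ·
    (3,3)@(7, 7): e=[15,6,31] → #
    (5,3)@(11, 7): e=[-9,38,23] → ·
    (3,4)@(7, 9): e=[17,-14,49] → ·
    (4,4)@(9, 9): e=[5,2,45] → #
  covered (7 px):
    · · · · · · ·
    · # · · · · ·
    · · # # # · ·
    · · · # # · ·
    · · · · # · ·
    · · · · · · ·
    · · · · · · ·
    · · · · · · ·
    · · · · · · ·
    · · · · · · ·

Answer: [[1,1],[2,2],[3,2],[4,2],[3,3],[4,3],[4,4]]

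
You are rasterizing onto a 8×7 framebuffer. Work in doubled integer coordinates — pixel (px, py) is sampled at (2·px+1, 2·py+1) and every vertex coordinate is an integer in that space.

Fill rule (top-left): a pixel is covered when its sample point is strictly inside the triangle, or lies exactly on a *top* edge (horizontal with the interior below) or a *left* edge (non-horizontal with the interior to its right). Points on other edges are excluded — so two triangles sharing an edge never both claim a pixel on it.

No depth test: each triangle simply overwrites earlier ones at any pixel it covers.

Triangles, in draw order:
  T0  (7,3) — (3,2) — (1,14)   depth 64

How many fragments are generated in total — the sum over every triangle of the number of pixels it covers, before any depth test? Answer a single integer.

T0:
  2·area = 50  (B↔C swapped to make it positive)
  edge (7, 3)→(1, 14): d=(-6,11) right/bottom  bias=-1
  edge (1, 14)→(3, 2): d=(2,-12) top-left  bias=+0
  edge (3, 2)→(7, 3): d=(4,1) right/bottom  bias=-1
    (1,1)@(3, 3): e=[44,2,4] → #
    (2,1)@(5, 3): e=[22,26,2] → #
    (3,1)@(7, 3): e=[0,50,0] → ·  [on edge]
    (1,2)@(3, 5): e=[32,6,12] → #
    (3,2)@(7, 5): e=[-12,54,8] → ·
    (7,2)@(15, 5): e=[-100,150,0] → ·  [on edge]
    (1,3)@(3, 7): e=[20,10,20] → #
    (2,3)@(5, 7): e=[-2,34,18] → ·
    (1,4)@(3, 9): e=[8,14,28] → #
    (2,4)@(5, 9): e=[-14,38,26] → ·
    (1,5)@(3, 11): e=[-4,18,36] → ·
  covered (6 px):
    · · · · · · · ·
    · # # · · · · ·
    · # # · · · · ·
    · # · · · · · ·
    · # · · · · · ·
    · · · · · · · ·
    · · · · · · · ·

Answer: 6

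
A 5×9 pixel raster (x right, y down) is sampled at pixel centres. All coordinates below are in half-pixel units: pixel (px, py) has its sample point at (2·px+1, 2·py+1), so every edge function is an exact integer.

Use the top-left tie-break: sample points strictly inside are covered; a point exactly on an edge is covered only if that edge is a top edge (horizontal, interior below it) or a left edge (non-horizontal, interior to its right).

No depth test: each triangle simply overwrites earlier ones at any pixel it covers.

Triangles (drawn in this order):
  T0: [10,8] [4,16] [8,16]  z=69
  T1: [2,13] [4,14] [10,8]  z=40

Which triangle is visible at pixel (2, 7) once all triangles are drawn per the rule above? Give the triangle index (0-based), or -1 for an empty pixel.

T0:
  2·area = 32  (B↔C swapped to make it positive)
  edge (10, 8)→(8, 16): d=(-2,8) right/bottom  bias=-1
  edge (8, 16)→(4, 16): d=(-4,0) right/bottom  bias=-1
  edge (4, 16)→(10, 8): d=(6,-8) top-left  bias=+0
    (4,5)@(9, 11): e=[2,20,10] → X
    (3,6)@(7, 13): e=[14,12,6] → X
    (4,6)@(9, 13): e=[-2,12,22] → .
    (2,7)@(5, 15): e=[26,4,2] → X
    (4,7)@(9, 15): e=[-6,4,34] → .
    (2,8)@(5, 17): e=[22,-4,14] → .
    (3,8)@(7, 17): e=[6,-4,30] → .
  covered (4 px):
    . . . . .
    . . . . .
    . . . . .
    . . . . .
    . . . . .
    . . . . X
    . . . X .
    . . X X .
    . . . . .
T1:
  2·area = 18  (B↔C swapped to make it positive)
  edge (2, 13)→(10, 8): d=(8,-5) top-left  bias=+0
  edge (10, 8)→(4, 14): d=(-6,6) right/bottom  bias=-1
  edge (4, 14)→(2, 13): d=(-2,-1) top-left  bias=+0
    (4,4)@(9, 9): e=[3,0,15] → .  [on edge]
    (3,5)@(7, 11): e=[9,0,9] → .  [on edge]
    (1,6)@(3, 13): e=[5,12,1] → X
    (2,6)@(5, 13): e=[15,0,3] → .  [on edge]
    (1,7)@(3, 15): e=[21,0,-3] → .  [on edge]
    (0,8)@(1, 17): e=[27,0,-9] → .  [on edge]
  covered (1 px):
    . . . . .
    . . . . .
    . . . . .
    . . . . .
    . . . . .
    . . . . .
    . X . . .
    . . . . .
    . . . . .

Z-buffer (winner per pixel, '.' = empty):
  . . . . .
  . . . . .
  . . . . .
  . . . . .
  . . . . .
  . . . . 0
  . 1 . 0 .
  . . 0 0 .
  . . . . .

Result: 0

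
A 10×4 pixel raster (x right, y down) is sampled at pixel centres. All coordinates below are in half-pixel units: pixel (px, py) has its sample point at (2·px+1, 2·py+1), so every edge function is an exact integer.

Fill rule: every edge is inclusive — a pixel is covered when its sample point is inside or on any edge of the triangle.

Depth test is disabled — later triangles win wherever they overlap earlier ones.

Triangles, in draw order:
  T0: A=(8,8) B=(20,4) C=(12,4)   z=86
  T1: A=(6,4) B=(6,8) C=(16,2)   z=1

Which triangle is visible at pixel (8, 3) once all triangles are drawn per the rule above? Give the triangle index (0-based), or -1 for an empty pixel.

T0:
  2·area = 32  (B↔C swapped to make it positive)
  edge (8, 8)→(12, 4): d=(4,-4) inclusive
  edge (12, 4)→(20, 4): d=(8,0) inclusive
  edge (20, 4)→(8, 8): d=(-12,4) inclusive
    (7,0)@(15, 1): e=[0,-24,56] → ·  [on edge]
    (6,1)@(13, 3): e=[0,-8,40] → ·  [on edge]
    (5,2)@(11, 5): e=[0,8,24] → █  [on edge]
    (6,2)@(13, 5): e=[8,8,16] → █
    (7,2)@(15, 5): e=[16,8,8] → █
    (8,2)@(17, 5): e=[24,8,0] → █  [on edge]
    (9,2)@(19, 5): e=[32,8,-8] → ·
    (4,3)@(9, 7): e=[0,24,8] → █  [on edge]
    (5,3)@(11, 7): e=[8,24,0] → █  [on edge]
    (6,3)@(13, 7): e=[16,24,-8] → ·
    (7,3)@(15, 7): e=[24,24,-16] → ·
    (8,3)@(17, 7): e=[32,24,-24] → ·
  covered (6 px):
    · · · · · · · · · ·
    · · · · · · · · · ·
    · · · · · █ █ █ █ ·
    · · · · █ █ · · · ·
T1:
  2·area = 40  (B↔C swapped to make it positive)
  edge (6, 4)→(16, 2): d=(10,-2) inclusive
  edge (16, 2)→(6, 8): d=(-10,6) inclusive
  edge (6, 8)→(6, 4): d=(0,-4) inclusive
    (5,1)@(11, 3): e=[0,20,20] → █  [on edge]
    (6,1)@(13, 3): e=[4,8,28] → █
    (7,1)@(15, 3): e=[8,-4,36] → ·
    (0,2)@(1, 5): e=[0,60,-20] → ·  [on edge]
    (3,2)@(7, 5): e=[12,24,4] → █
    (4,2)@(9, 5): e=[16,12,12] → █
    (5,2)@(11, 5): e=[20,0,20] → █  [on edge]
    (6,2)@(13, 5): e=[24,-12,28] → ·
    (3,3)@(7, 7): e=[32,4,4] → █
    (4,3)@(9, 7): e=[36,-8,12] → ·
    (5,3)@(11, 7): e=[40,-20,20] → ·
  covered (6 px):
    · · · · · · · · · ·
    · · · · · █ █ · · ·
    · · · █ █ █ · · · ·
    · · · █ · · · · · ·

Z-buffer (winner per pixel, '.' = empty):
  . . . . . . . . . .
  . . . . . 1 1 . . .
  . . . 1 1 1 0 0 0 .
  . . . 1 0 0 . . . .

Answer: -1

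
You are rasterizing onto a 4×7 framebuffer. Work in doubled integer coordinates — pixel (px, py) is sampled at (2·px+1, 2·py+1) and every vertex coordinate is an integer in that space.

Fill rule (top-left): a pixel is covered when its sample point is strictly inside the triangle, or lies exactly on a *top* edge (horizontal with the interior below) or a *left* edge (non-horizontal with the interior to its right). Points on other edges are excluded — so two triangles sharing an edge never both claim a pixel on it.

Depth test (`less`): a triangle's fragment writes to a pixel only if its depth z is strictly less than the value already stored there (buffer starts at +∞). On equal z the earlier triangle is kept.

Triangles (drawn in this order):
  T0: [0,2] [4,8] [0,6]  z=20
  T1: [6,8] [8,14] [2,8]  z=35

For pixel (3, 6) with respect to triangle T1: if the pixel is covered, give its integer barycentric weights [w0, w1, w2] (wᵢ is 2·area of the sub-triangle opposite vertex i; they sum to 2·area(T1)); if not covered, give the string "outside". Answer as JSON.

T0:
  2·area = 16
  edge (0, 2)→(4, 8): d=(4,6) right/bottom  bias=-1
  edge (4, 8)→(0, 6): d=(-4,-2) top-left  bias=+0
  edge (0, 6)→(0, 2): d=(0,-4) top-left  bias=+0
    (0,2)@(1, 5): e=[6,6,4] → X
    (1,2)@(3, 5): e=[-6,10,12] → .
    (0,3)@(1, 7): e=[14,-2,4] → .
    (1,3)@(3, 7): e=[2,2,12] → X
    (2,3)@(5, 7): e=[-10,6,20] → .
    (1,4)@(3, 9): e=[10,-6,12] → .
  covered (2 px):
    . . . .
    . . . .
    X . . .
    . X . .
    . . . .
    . . . .
    . . . .
T1:
  2·area = 24
  edge (6, 8)→(8, 14): d=(2,6) right/bottom  bias=-1
  edge (8, 14)→(2, 8): d=(-6,-6) top-left  bias=+0
  edge (2, 8)→(6, 8): d=(4,0) top-left  bias=+0
    (2,2)@(5, 5): e=[0,36,-12] → .  [on edge]
    (0,3)@(1, 7): e=[28,0,-4] → .  [on edge]
    (1,4)@(3, 9): e=[20,0,4] → X  [on edge]
    (2,4)@(5, 9): e=[8,12,4] → X
    (3,4)@(7, 9): e=[-4,24,4] → .
    (1,5)@(3, 11): e=[24,-12,12] → .
    (2,5)@(5, 11): e=[12,0,12] → X  [on edge]
    (3,5)@(7, 11): e=[0,12,12] → .  [on edge]
    (2,6)@(5, 13): e=[16,-12,20] → .
    (3,6)@(7, 13): e=[4,0,20] → X  [on edge]
  covered (4 px):
    . . . .
    . . . .
    . . . .
    . . . .
    . X X .
    . . X .
    . . . X

Final: [0,20,4]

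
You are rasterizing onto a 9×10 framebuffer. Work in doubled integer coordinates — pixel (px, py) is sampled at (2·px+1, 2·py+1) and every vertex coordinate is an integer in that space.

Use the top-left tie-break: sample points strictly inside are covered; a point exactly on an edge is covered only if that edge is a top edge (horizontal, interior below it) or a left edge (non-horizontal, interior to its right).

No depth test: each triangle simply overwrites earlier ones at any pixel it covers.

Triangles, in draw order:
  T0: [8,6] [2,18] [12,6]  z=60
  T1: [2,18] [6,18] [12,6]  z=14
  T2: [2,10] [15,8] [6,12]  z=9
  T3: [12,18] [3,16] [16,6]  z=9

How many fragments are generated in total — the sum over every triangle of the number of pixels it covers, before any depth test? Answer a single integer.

T0:
  2·area = 48  (B↔C swapped to make it positive)
  edge (8, 6)→(12, 6): d=(4,0) top-left  bias=+0
  edge (12, 6)→(2, 18): d=(-10,12) right/bottom  bias=-1
  edge (2, 18)→(8, 6): d=(6,-12) top-left  bias=+0
    (4,3)@(9, 7): e=[4,26,18] → #
    (5,3)@(11, 7): e=[4,2,42] → #
    (6,3)@(13, 7): e=[4,-22,66] → ·
    (3,4)@(7, 9): e=[12,30,6] → #
    (5,4)@(11, 9): e=[12,-18,54] → ·
    (3,5)@(7, 11): e=[20,10,18] → #
    (4,5)@(9, 11): e=[20,-14,42] → ·
    (2,6)@(5, 13): e=[28,14,6] → #
    (3,6)@(7, 13): e=[28,-10,30] → ·
    (2,7)@(5, 15): e=[36,-6,18] → ·
  covered (6 px):
    · · · · · · · · ·
    · · · · · · · · ·
    · · · · · · · · ·
    · · · · # # · · ·
    · · · # # · · · ·
    · · · # · · · · ·
    · · # · · · · · ·
    · · · · · · · · ·
    · · · · · · · · ·
    · · · · · · · · ·
T1:
  2·area = 48  (B↔C swapped to make it positive)
  edge (2, 18)→(12, 6): d=(10,-12) top-left  bias=+0
  edge (12, 6)→(6, 18): d=(-6,12) right/bottom  bias=-1
  edge (6, 18)→(2, 18): d=(-4,0) right/bottom  bias=-1
    (4,5)@(9, 11): e=[14,6,28] → #
    (5,5)@(11, 11): e=[38,-18,28] → ·
    (3,6)@(7, 13): e=[10,18,20] → #
    (4,6)@(9, 13): e=[34,-6,20] → ·
    (2,7)@(5, 15): e=[6,30,12] → #
    (4,7)@(9, 15): e=[54,-18,12] → ·
    (1,8)@(3, 17): e=[2,42,4] → #
    (3,8)@(7, 17): e=[50,-6,4] → ·
    (1,9)@(3, 19): e=[22,30,-4] → ·
    (2,9)@(5, 19): e=[46,6,-4] → ·
  covered (6 px):
    · · · · · · · · ·
    · · · · · · · · ·
    · · · · · · · · ·
    · · · · · · · · ·
    · · · · · · · · ·
    · · · · # · · · ·
    · · · # · · · · ·
    · · # # · · · · ·
    · # # · · · · · ·
    · · · · · · · · ·
T2:
  2·area = 34
  edge (2, 10)→(15, 8): d=(13,-2) top-left  bias=+0
  edge (15, 8)→(6, 12): d=(-9,4) right/bottom  bias=-1
  edge (6, 12)→(2, 10): d=(-4,-2) top-left  bias=+0
    (4,4)@(9, 9): e=[1,15,18] → #
    (5,4)@(11, 9): e=[5,7,22] → #
    (6,4)@(13, 9): e=[9,-1,26] → ·
    (2,5)@(5, 11): e=[19,13,2] → #
    (3,5)@(7, 11): e=[23,5,6] → #
    (4,5)@(9, 11): e=[27,-3,10] → ·
    (5,5)@(11, 11): e=[31,-11,14] → ·
    (2,6)@(5, 13): e=[45,-5,-6] → ·
    (3,6)@(7, 13): e=[49,-13,-2] → ·
  covered (4 px):
    · · · · · · · · ·
    · · · · · · · · ·
    · · · · · · · · ·
    · · · · · · · · ·
    · · · · # # · · ·
    · · # # · · · · ·
    · · · · · · · · ·
    · · · · · · · · ·
    · · · · · · · · ·
    · · · · · · · · ·
T3:
  2·area = 116
  edge (12, 18)→(3, 16): d=(-9,-2) top-left  bias=+0
  edge (3, 16)→(16, 6): d=(13,-10) top-left  bias=+0
  edge (16, 6)→(12, 18): d=(-4,12) right/bottom  bias=-1
    (8,1)@(17, 3): e=[145,-29,0] → ·  [on edge]
    (7,3)@(15, 7): e=[105,3,8] → #
    (8,3)@(17, 7): e=[109,23,-16] → ·
    (6,4)@(13, 9): e=[83,9,24] → #
    (7,4)@(15, 9): e=[87,29,0] → ·  [on edge]
    (5,5)@(11, 11): e=[61,15,40] → #
    (7,5)@(15, 11): e=[69,55,-8] → ·
    (3,6)@(7, 13): e=[35,1,80] → #
    (4,6)@(9, 13): e=[39,21,56] → #
    (7,6)@(15, 13): e=[51,81,-16] → ·
    (2,7)@(5, 15): e=[13,7,96] → #
    (6,7)@(13, 15): e=[29,87,0] → ·  [on edge]
  covered (14 px):
    · · · · · · · · ·
    · · · · · · · · ·
    · · · · · · · · ·
    · · · · · · · # ·
    · · · · · · # · ·
    · · · · · # # · ·
    · · · # # # # · ·
    · · # # # # · · ·
    · · · · # # · · ·
    · · · · · · · · ·

Result: 30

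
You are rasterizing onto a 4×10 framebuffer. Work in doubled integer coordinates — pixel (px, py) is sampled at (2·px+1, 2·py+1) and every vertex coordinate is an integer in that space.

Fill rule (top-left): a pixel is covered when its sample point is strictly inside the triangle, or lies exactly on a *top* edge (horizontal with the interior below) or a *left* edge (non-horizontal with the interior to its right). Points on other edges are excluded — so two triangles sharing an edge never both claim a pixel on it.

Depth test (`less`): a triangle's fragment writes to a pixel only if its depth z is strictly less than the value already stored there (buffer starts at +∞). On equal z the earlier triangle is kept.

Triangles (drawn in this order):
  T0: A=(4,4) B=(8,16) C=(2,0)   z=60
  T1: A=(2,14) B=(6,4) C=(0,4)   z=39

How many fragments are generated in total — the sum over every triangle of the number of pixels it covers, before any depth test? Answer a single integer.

T0:
  2·area = 8
  edge (4, 4)→(8, 16): d=(4,12) right/bottom  bias=-1
  edge (8, 16)→(2, 0): d=(-6,-16) top-left  bias=+0
  edge (2, 0)→(4, 4): d=(2,4) right/bottom  bias=-1
    (1,0)@(3, 1): e=[0,10,-2] → ·  [on edge]
    (2,3)@(5, 7): e=[0,6,2] → ·  [on edge]
    (3,6)@(7, 13): e=[0,2,6] → ·  [on edge]
  covered (0 px):
    · · · ·
    · · · ·
    · · · ·
    · · · ·
    · · · ·
    · · · ·
    · · · ·
    · · · ·
    · · · ·
    · · · ·
T1:
  2·area = 60  (B↔C swapped to make it positive)
  edge (2, 14)→(0, 4): d=(-2,-10) top-left  bias=+0
  edge (0, 4)→(6, 4): d=(6,0) top-left  bias=+0
  edge (6, 4)→(2, 14): d=(-4,10) right/bottom  bias=-1
    (0,2)@(1, 5): e=[8,6,46] → #
    (1,2)@(3, 5): e=[28,6,26] → #
    (2,2)@(5, 5): e=[48,6,6] → #
    (3,2)@(7, 5): e=[68,6,-14] → ·
    (0,3)@(1, 7): e=[4,18,38] → #
    (2,3)@(5, 7): e=[44,18,-2] → ·
    (0,4)@(1, 9): e=[0,30,30] → #  [on edge]
    (2,4)@(5, 9): e=[40,30,-10] → ·
    (0,5)@(1, 11): e=[-4,42,22] → ·
    (1,5)@(3, 11): e=[16,42,2] → #
    (2,5)@(5, 11): e=[36,42,-18] → ·
    (1,6)@(3, 13): e=[12,54,-6] → ·
    (1,9)@(3, 19): e=[0,90,-30] → ·  [on edge]
  covered (8 px):
    · · · ·
    · · · ·
    # # # ·
    # # · ·
    # # · ·
    · # · ·
    · · · ·
    · · · ·
    · · · ·
    · · · ·

Answer: 8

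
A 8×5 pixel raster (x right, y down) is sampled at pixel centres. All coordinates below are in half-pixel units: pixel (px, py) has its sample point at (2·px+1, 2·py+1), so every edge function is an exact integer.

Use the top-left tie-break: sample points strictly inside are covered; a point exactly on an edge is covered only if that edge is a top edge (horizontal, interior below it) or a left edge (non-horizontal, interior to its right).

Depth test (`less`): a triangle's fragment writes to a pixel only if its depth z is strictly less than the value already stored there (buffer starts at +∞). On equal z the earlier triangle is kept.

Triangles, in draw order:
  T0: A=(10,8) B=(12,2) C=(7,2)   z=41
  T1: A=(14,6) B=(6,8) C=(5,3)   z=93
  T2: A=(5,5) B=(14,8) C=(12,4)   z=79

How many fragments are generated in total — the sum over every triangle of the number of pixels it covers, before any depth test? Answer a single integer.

T0:
  2·area = 30  (B↔C swapped to make it positive)
  edge (10, 8)→(7, 2): d=(-3,-6) top-left  bias=+0
  edge (7, 2)→(12, 2): d=(5,0) top-left  bias=+0
  edge (12, 2)→(10, 8): d=(-2,6) right/bottom  bias=-1
    (4,1)@(9, 3): e=[9,5,16] → X
    (5,1)@(11, 3): e=[21,5,4] → X
    (6,1)@(13, 3): e=[33,5,-8] → .
    (4,2)@(9, 5): e=[3,15,12] → X
    (5,2)@(11, 5): e=[15,15,0] → .  [on edge]
    (4,3)@(9, 7): e=[-3,25,8] → .
  covered (3 px):
    . . . . . . . .
    . . . . X X . .
    . . . . X . . .
    . . . . . . . .
    . . . . . . . .
T1:
  2·area = 42
  edge (14, 6)→(6, 8): d=(-8,2) right/bottom  bias=-1
  edge (6, 8)→(5, 3): d=(-1,-5) top-left  bias=+0
  edge (5, 3)→(14, 6): d=(9,3) right/bottom  bias=-1
    (2,1)@(5, 3): e=[42,0,0] → .  [on edge]
    (3,2)@(7, 5): e=[22,8,12] → X
    (4,2)@(9, 5): e=[18,18,6] → X
    (5,2)@(11, 5): e=[14,28,0] → .  [on edge]
    (3,3)@(7, 7): e=[6,6,30] → X
    (5,3)@(11, 7): e=[-2,26,18] → .
    (3,4)@(7, 9): e=[-10,4,48] → .
    (4,4)@(9, 9): e=[-14,14,42] → .
  covered (4 px):
    . . . . . . . .
    . . . . . . . .
    . . . X X . . .
    . . . X X . . .
    . . . . . . . .
T2:
  2·area = 30  (B↔C swapped to make it positive)
  edge (5, 5)→(12, 4): d=(7,-1) top-left  bias=+0
  edge (12, 4)→(14, 8): d=(2,4) right/bottom  bias=-1
  edge (14, 8)→(5, 5): d=(-9,-3) top-left  bias=+0
    (2,2)@(5, 5): e=[0,30,0] → X  [on edge]
    (3,2)@(7, 5): e=[2,22,6] → X
    (4,2)@(9, 5): e=[4,14,12] → X
    (5,2)@(11, 5): e=[6,6,18] → X
    (6,2)@(13, 5): e=[8,-2,24] → .
    (2,3)@(5, 7): e=[14,34,-18] → .
    (3,3)@(7, 7): e=[16,26,-12] → .
    (4,3)@(9, 7): e=[18,18,-6] → .
    (5,3)@(11, 7): e=[20,10,0] → X  [on edge]
    (6,3)@(13, 7): e=[22,2,6] → X
    (7,3)@(15, 7): e=[24,-6,12] → .
    (5,4)@(11, 9): e=[34,14,-18] → .
  covered (6 px):
    . . . . . . . .
    . . . . . . . .
    . . X X X X . .
    . . . . . X X .
    . . . . . . . .

Final: 13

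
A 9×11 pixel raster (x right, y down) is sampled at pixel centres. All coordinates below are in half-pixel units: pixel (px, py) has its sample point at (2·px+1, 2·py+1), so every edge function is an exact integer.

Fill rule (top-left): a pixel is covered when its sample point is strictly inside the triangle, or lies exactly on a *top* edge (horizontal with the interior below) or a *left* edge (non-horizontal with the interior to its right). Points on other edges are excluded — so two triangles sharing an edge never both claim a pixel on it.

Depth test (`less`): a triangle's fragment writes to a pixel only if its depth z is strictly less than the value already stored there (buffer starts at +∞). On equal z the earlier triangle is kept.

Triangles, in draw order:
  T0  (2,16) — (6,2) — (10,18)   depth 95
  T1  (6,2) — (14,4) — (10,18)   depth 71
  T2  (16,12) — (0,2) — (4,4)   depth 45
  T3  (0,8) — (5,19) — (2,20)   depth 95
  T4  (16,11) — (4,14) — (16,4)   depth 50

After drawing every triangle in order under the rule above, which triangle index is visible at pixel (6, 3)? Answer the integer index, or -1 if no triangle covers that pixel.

T0:
  2·area = 120
  edge (2, 16)→(6, 2): d=(4,-14) top-left  bias=+0
  edge (6, 2)→(10, 18): d=(4,16) right/bottom  bias=-1
  edge (10, 18)→(2, 16): d=(-8,-2) top-left  bias=+0
    (2,3)@(5, 7): e=[6,36,78] → X
    (3,3)@(7, 7): e=[34,4,82] → X
    (4,3)@(9, 7): e=[62,-28,86] → .
    (2,4)@(5, 9): e=[14,44,62] → X
    (4,4)@(9, 9): e=[70,-20,70] → .
    (2,5)@(5, 11): e=[22,52,46] → X
    (4,5)@(9, 11): e=[78,-12,54] → .
    (1,6)@(3, 13): e=[2,92,26] → X
    (4,6)@(9, 13): e=[86,-4,38] → .
    (1,7)@(3, 15): e=[10,100,10] → X
    (4,7)@(9, 15): e=[94,4,22] → X
    (5,7)@(11, 15): e=[122,-28,26] → .
  covered (15 px):
    . . . . . . . . .
    . . . . . . . . .
    . . . . . . . . .
    . . X X . . . . .
    . . X X . . . . .
    . . X X . . . . .
    . X X X . . . . .
    . X X X X . . . .
    . . . X X . . . .
    . . . . . . . . .
    . . . . . . . . .
T1:
  2·area = 120
  edge (6, 2)→(14, 4): d=(8,2) right/bottom  bias=-1
  edge (14, 4)→(10, 18): d=(-4,14) right/bottom  bias=-1
  edge (10, 18)→(6, 2): d=(-4,-16) top-left  bias=+0
    (3,1)@(7, 3): e=[6,102,12] → X
    (4,1)@(9, 3): e=[2,74,44] → X
    (5,1)@(11, 3): e=[-2,46,76] → .
    (3,2)@(7, 5): e=[22,94,4] → X
    (5,2)@(11, 5): e=[14,38,68] → X
    (6,2)@(13, 5): e=[10,10,100] → X
    (7,2)@(15, 5): e=[6,-18,132] → .
    (3,3)@(7, 7): e=[38,86,-4] → .
    (4,3)@(9, 7): e=[34,58,28] → X
    (7,3)@(15, 7): e=[22,-26,124] → .
    (4,4)@(9, 9): e=[50,50,20] → X
    (6,4)@(13, 9): e=[42,-6,84] → .
  covered (15 px):
    . . . . . . . . .
    . . . X X . . . .
    . . . X X X X . .
    . . . . X X X . .
    . . . . X X . . .
    . . . . X X . . .
    . . . . X X . . .
    . . . . . . . . .
    . . . . . . . . .
    . . . . . . . . .
    . . . . . . . . .
T2:
  2·area = 8
  edge (16, 12)→(0, 2): d=(-16,-10) top-left  bias=+0
  edge (0, 2)→(4, 4): d=(4,2) right/bottom  bias=-1
  edge (4, 4)→(16, 12): d=(12,8) right/bottom  bias=-1
    (2,2)@(5, 5): e=[2,2,4] → X
    (3,2)@(7, 5): e=[22,-2,-12] → .
    (2,3)@(5, 7): e=[-30,10,28] → .
  covered (1 px):
    . . . . . . . . .
    . . . . . . . . .
    . . X . . . . . .
    . . . . . . . . .
    . . . . . . . . .
    . . . . . . . . .
    . . . . . . . . .
    . . . . . . . . .
    . . . . . . . . .
    . . . . . . . . .
    . . . . . . . . .
T3:
  2·area = 38
  edge (0, 8)→(5, 19): d=(5,11) right/bottom  bias=-1
  edge (5, 19)→(2, 20): d=(-3,1) right/bottom  bias=-1
  edge (2, 20)→(0, 8): d=(-2,-12) top-left  bias=+0
    (0,5)@(1, 11): e=[4,28,6] → X
    (1,5)@(3, 11): e=[-18,26,30] → .
    (0,6)@(1, 13): e=[14,22,2] → X
    (1,6)@(3, 13): e=[-8,20,26] → .
    (0,7)@(1, 15): e=[24,16,-2] → .
    (1,7)@(3, 15): e=[2,14,22] → X
    (2,7)@(5, 15): e=[-20,12,46] → .
    (8,7)@(17, 15): e=[-152,0,190] → .  [on edge]
    (1,8)@(3, 17): e=[12,8,18] → X
    (2,8)@(5, 17): e=[-10,6,42] → .
    (5,8)@(11, 17): e=[-76,0,114] → .  [on edge]
    (1,9)@(3, 19): e=[22,2,14] → X
    (2,9)@(5, 19): e=[0,0,38] → .  [on edge]
  covered (5 px):
    . . . . . . . . .
    . . . . . . . . .
    . . . . . . . . .
    . . . . . . . . .
    . . . . . . . . .
    X . . . . . . . .
    X . . . . . . . .
    . X . . . . . . .
    . X . . . . . . .
    . X . . . . . . .
    . . . . . . . . .
T4:
  2·area = 84
  edge (16, 11)→(4, 14): d=(-12,3) right/bottom  bias=-1
  edge (4, 14)→(16, 4): d=(12,-10) top-left  bias=+0
  edge (16, 4)→(16, 11): d=(0,7) right/bottom  bias=-1
    (7,2)@(15, 5): e=[75,2,7] → X
    (8,2)@(17, 5): e=[69,22,-7] → .
    (6,3)@(13, 7): e=[57,6,21] → X
    (8,3)@(17, 7): e=[45,46,-7] → .
    (5,4)@(11, 9): e=[39,10,35] → X
    (8,4)@(17, 9): e=[21,70,-7] → .
    (4,5)@(9, 11): e=[21,14,49] → X
    (8,5)@(17, 11): e=[-3,94,-7] → .
    (3,6)@(7, 13): e=[3,18,63] → X
    (4,6)@(9, 13): e=[-3,38,49] → .
    (5,6)@(11, 13): e=[-9,58,35] → .
    (6,6)@(13, 13): e=[-15,78,21] → .
  covered (11 px):
    . . . . . . . . .
    . . . . . . . . .
    . . . . . . . X .
    . . . . . . X X .
    . . . . . X X X .
    . . . . X X X X .
    . . . X . . . . .
    . . . . . . . . .
    . . . . . . . . .
    . . . . . . . . .
    . . . . . . . . .

Z-buffer (winner per pixel, '.' = empty):
  . . . . . . . . .
  . . . 1 1 . . . .
  . . 2 1 1 1 1 4 .
  . . 0 0 1 1 4 4 .
  . . 0 0 1 4 4 4 .
  3 . 0 0 4 4 4 4 .
  3 0 0 4 1 1 . . .
  . 0 0 0 0 . . . .
  . 3 . 0 0 . . . .
  . 3 . . . . . . .
  . . . . . . . . .

Answer: 4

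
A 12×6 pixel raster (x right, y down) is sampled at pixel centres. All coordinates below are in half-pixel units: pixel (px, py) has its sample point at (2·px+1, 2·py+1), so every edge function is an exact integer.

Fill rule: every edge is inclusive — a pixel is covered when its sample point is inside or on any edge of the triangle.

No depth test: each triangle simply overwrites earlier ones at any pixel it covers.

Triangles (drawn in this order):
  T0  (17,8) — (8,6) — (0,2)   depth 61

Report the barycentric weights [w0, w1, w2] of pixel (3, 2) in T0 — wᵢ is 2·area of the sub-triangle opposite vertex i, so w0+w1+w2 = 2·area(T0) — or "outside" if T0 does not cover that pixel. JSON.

T0:
  2·area = 20
  edge (17, 8)→(8, 6): d=(-9,-2) inclusive
  edge (8, 6)→(0, 2): d=(-8,-4) inclusive
  edge (0, 2)→(17, 8): d=(17,6) inclusive
    (3,2)@(7, 5): e=[7,4,9] → #
    (4,2)@(9, 5): e=[11,12,-3] → ·
    (3,3)@(7, 7): e=[-11,-12,43] → ·
    (6,3)@(13, 7): e=[1,12,7] → #
    (7,3)@(15, 7): e=[5,20,-5] → ·
    (6,4)@(13, 9): e=[-17,-4,41] → ·
  covered (2 px):
    · · · · · · · · · · · ·
    · · · · · · · · · · · ·
    · · · # · · · · · · · ·
    · · · · · · # · · · · ·
    · · · · · · · · · · · ·
    · · · · · · · · · · · ·

Final: [4,9,7]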